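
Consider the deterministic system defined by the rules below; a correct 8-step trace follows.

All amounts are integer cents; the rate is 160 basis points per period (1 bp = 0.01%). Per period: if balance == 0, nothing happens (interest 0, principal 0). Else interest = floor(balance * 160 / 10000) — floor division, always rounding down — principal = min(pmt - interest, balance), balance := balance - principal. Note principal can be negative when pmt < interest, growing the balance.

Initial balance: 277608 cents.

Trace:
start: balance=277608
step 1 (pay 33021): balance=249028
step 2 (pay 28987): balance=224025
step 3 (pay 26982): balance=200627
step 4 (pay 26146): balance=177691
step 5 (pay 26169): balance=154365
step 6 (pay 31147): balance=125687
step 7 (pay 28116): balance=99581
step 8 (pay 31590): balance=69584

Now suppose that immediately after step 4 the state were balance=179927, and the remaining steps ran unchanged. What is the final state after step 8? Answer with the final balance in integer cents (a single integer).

state after step 4 := balance=179927
step 5 (pay 26169): balance=156636
step 6 (pay 31147): balance=127995
step 7 (pay 28116): balance=101926
step 8 (pay 31590): balance=71966

71966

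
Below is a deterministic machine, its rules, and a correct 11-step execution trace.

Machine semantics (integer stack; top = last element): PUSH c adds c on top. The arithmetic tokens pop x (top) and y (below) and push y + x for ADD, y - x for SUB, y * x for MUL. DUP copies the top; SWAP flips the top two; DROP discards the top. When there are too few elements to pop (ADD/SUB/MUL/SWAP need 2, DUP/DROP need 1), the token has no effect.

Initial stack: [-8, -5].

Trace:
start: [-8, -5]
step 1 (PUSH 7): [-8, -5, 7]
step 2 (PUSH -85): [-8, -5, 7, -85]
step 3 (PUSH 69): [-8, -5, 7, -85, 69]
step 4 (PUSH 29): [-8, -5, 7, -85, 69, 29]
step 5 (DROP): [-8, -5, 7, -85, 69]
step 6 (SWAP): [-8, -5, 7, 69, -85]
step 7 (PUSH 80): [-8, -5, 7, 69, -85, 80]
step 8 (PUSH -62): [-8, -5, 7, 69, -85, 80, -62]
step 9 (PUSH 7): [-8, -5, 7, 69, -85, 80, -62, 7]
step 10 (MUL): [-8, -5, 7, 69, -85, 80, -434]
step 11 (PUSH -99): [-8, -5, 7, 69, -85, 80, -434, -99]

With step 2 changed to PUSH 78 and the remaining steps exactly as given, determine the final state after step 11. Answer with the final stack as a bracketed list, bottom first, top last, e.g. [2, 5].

[-8, -5, 7, 69, 78, 80, -434, -99]

(re-executing from step 2 with the substitution; state before step 2: [-8, -5, 7])
step 2 (PUSH 78): [-8, -5, 7, 78]
step 3 (PUSH 69): [-8, -5, 7, 78, 69]
step 4 (PUSH 29): [-8, -5, 7, 78, 69, 29]
step 5 (DROP): [-8, -5, 7, 78, 69]
step 6 (SWAP): [-8, -5, 7, 69, 78]
step 7 (PUSH 80): [-8, -5, 7, 69, 78, 80]
step 8 (PUSH -62): [-8, -5, 7, 69, 78, 80, -62]
step 9 (PUSH 7): [-8, -5, 7, 69, 78, 80, -62, 7]
step 10 (MUL): [-8, -5, 7, 69, 78, 80, -434]
step 11 (PUSH -99): [-8, -5, 7, 69, 78, 80, -434, -99]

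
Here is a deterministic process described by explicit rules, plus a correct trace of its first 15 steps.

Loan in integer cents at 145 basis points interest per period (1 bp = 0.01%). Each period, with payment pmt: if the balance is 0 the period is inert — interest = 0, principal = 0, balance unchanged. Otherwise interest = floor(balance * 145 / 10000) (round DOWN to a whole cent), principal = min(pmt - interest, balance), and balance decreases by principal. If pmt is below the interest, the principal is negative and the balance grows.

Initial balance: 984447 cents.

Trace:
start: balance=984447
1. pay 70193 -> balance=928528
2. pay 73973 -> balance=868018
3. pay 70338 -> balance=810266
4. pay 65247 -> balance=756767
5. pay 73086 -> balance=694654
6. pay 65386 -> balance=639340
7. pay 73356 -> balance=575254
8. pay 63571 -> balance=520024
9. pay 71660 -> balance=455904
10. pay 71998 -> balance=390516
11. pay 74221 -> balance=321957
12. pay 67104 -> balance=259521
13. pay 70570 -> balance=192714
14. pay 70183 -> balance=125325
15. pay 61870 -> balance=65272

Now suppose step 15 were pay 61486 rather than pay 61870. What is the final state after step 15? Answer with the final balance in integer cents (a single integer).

65656

(re-executing from step 15 with the substitution; state before step 15: balance=125325)
15. pay 61486 -> balance=65656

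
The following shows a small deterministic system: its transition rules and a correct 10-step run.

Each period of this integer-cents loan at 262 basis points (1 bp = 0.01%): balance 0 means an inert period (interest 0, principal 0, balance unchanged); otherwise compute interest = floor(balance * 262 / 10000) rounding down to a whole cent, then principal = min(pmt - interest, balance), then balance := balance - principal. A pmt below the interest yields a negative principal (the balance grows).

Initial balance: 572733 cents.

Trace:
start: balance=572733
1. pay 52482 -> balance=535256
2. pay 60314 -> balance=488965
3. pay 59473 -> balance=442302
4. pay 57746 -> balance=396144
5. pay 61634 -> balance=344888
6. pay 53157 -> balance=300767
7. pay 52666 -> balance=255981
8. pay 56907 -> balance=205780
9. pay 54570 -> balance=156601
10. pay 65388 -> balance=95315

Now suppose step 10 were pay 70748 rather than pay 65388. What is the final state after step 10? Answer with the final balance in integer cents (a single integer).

89955

(re-executing from step 10 with the substitution; state before step 10: balance=156601)
10. pay 70748 -> balance=89955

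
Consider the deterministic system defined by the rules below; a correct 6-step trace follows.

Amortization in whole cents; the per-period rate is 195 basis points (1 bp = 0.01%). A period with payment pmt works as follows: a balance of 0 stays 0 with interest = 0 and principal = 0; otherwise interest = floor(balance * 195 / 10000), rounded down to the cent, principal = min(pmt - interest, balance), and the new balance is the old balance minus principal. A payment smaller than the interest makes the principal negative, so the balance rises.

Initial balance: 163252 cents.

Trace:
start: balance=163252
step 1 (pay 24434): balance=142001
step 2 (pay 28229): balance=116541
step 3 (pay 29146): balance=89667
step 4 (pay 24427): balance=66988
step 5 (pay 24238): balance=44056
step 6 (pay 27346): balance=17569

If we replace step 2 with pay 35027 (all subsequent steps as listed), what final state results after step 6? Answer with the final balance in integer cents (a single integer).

(re-executing from step 2 with the substitution; state before step 2: balance=142001)
step 2 (pay 35027): balance=109743
step 3 (pay 29146): balance=82736
step 4 (pay 24427): balance=59922
step 5 (pay 24238): balance=36852
step 6 (pay 27346): balance=10224

10224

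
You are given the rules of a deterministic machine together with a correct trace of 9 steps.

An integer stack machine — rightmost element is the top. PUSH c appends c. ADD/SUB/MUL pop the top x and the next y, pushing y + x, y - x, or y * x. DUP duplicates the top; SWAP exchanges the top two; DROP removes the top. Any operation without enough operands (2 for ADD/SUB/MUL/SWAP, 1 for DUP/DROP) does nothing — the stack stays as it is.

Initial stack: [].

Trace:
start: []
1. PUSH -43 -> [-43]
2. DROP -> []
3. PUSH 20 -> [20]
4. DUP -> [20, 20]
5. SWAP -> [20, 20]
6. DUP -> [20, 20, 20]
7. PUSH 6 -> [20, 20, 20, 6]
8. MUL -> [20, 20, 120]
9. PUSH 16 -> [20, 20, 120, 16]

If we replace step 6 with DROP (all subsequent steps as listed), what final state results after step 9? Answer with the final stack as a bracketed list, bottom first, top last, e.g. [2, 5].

(re-executing from step 6 with the substitution; state before step 6: [20, 20])
6. DROP -> [20]
7. PUSH 6 -> [20, 6]
8. MUL -> [120]
9. PUSH 16 -> [120, 16]

[120, 16]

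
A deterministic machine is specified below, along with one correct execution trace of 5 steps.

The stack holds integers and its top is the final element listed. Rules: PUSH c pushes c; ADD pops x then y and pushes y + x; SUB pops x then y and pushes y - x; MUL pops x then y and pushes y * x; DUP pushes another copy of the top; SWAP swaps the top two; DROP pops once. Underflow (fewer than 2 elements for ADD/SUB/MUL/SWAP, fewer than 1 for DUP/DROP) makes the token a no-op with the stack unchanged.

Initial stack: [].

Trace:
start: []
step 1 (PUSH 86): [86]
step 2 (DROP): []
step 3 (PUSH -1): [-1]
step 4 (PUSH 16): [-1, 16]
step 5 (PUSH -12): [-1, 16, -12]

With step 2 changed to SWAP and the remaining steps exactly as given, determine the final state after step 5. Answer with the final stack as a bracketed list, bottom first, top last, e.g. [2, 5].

[86, -1, 16, -12]

(re-executing from step 2 with the substitution; state before step 2: [86])
step 2 (SWAP): [86]
step 3 (PUSH -1): [86, -1]
step 4 (PUSH 16): [86, -1, 16]
step 5 (PUSH -12): [86, -1, 16, -12]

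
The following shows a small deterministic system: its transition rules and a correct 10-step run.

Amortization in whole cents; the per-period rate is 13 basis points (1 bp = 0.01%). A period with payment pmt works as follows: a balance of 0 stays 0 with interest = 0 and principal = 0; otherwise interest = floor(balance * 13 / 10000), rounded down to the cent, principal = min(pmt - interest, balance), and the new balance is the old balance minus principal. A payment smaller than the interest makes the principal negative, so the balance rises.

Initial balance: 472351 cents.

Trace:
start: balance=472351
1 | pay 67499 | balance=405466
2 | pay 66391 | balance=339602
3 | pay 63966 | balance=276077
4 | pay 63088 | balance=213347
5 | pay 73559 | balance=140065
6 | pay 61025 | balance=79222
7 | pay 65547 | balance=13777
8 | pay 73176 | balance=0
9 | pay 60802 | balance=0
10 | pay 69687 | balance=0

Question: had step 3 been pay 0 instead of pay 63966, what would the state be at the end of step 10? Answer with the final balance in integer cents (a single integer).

(re-executing from step 3 with the substitution; state before step 3: balance=339602)
3 | pay 0 | balance=340043
4 | pay 63088 | balance=277397
5 | pay 73559 | balance=204198
6 | pay 61025 | balance=143438
7 | pay 65547 | balance=78077
8 | pay 73176 | balance=5002
9 | pay 60802 | balance=0
10 | pay 69687 | balance=0

0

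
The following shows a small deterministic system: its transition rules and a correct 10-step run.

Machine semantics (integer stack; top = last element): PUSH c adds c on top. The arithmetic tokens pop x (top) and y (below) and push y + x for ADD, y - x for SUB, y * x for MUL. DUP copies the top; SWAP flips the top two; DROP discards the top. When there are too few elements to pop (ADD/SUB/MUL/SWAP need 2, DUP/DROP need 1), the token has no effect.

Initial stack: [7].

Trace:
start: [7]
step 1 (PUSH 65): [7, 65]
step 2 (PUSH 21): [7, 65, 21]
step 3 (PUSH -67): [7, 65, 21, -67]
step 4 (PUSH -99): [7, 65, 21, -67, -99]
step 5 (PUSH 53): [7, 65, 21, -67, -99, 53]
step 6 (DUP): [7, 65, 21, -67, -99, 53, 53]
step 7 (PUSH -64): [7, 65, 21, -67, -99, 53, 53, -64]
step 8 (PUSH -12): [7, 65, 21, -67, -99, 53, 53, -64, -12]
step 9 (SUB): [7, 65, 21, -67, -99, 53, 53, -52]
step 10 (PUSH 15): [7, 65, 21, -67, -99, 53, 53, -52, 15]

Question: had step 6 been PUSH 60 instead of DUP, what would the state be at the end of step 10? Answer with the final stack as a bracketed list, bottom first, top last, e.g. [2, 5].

[7, 65, 21, -67, -99, 53, 60, -52, 15]

(re-executing from step 6 with the substitution; state before step 6: [7, 65, 21, -67, -99, 53])
step 6 (PUSH 60): [7, 65, 21, -67, -99, 53, 60]
step 7 (PUSH -64): [7, 65, 21, -67, -99, 53, 60, -64]
step 8 (PUSH -12): [7, 65, 21, -67, -99, 53, 60, -64, -12]
step 9 (SUB): [7, 65, 21, -67, -99, 53, 60, -52]
step 10 (PUSH 15): [7, 65, 21, -67, -99, 53, 60, -52, 15]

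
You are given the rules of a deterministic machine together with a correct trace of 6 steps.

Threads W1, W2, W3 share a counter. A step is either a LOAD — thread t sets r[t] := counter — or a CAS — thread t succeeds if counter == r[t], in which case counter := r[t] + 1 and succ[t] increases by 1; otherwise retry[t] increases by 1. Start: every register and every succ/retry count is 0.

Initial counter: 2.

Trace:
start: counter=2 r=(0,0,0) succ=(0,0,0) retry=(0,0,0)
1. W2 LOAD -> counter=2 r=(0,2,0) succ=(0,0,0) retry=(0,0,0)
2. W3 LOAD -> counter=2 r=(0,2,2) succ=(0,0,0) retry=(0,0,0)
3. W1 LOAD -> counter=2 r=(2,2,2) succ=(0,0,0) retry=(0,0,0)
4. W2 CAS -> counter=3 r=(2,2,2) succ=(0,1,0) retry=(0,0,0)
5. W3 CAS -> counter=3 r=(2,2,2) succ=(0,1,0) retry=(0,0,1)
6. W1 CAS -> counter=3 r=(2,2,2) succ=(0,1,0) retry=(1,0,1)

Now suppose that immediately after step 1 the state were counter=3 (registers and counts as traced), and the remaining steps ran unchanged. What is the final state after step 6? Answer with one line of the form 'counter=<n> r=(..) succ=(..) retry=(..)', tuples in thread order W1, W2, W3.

counter=4 r=(3,2,3) succ=(0,0,1) retry=(1,1,0)

state after step 1 := counter=3 r=(0,2,0) succ=(0,0,0) retry=(0,0,0)
2. W3 LOAD -> counter=3 r=(0,2,3) succ=(0,0,0) retry=(0,0,0)
3. W1 LOAD -> counter=3 r=(3,2,3) succ=(0,0,0) retry=(0,0,0)
4. W2 CAS -> counter=3 r=(3,2,3) succ=(0,0,0) retry=(0,1,0)
5. W3 CAS -> counter=4 r=(3,2,3) succ=(0,0,1) retry=(0,1,0)
6. W1 CAS -> counter=4 r=(3,2,3) succ=(0,0,1) retry=(1,1,0)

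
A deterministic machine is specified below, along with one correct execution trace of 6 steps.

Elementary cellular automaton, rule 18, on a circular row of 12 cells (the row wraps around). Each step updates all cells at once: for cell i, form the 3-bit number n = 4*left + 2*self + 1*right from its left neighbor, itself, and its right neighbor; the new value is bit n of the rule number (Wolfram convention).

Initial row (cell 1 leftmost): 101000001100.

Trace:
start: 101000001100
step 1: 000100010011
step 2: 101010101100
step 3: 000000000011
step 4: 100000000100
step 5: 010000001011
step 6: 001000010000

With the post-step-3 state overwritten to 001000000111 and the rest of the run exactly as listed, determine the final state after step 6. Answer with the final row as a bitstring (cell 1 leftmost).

state after step 3 := 001000000111
step 4: 110100001000
step 5: 000010010101
step 6: 100101100000

100101100000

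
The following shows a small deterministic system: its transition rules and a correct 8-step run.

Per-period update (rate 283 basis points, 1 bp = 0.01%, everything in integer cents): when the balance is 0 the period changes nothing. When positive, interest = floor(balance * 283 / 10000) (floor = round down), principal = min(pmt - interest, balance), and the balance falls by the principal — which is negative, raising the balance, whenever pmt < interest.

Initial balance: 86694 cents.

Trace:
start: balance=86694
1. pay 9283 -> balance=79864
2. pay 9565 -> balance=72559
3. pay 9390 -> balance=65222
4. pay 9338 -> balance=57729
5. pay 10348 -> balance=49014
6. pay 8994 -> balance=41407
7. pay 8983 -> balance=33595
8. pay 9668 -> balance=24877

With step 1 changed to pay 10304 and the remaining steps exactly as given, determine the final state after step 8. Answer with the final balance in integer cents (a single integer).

(re-executing from step 1 with the substitution; state before step 1: balance=86694)
1. pay 10304 -> balance=78843
2. pay 9565 -> balance=71509
3. pay 9390 -> balance=64142
4. pay 9338 -> balance=56619
5. pay 10348 -> balance=47873
6. pay 8994 -> balance=40233
7. pay 8983 -> balance=32388
8. pay 9668 -> balance=23636

23636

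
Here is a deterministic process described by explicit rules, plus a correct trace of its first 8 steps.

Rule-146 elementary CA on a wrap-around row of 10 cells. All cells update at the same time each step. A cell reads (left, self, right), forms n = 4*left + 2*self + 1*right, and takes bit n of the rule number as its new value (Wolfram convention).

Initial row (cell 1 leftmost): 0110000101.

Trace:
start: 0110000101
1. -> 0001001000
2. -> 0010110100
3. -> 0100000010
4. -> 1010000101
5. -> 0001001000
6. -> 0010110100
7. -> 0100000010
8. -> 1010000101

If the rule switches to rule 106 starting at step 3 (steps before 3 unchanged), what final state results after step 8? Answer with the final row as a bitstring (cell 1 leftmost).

(re-executing steps 3..8 under rule 106; state before step 3: 0010110100)
3. -> 0101111000
4. -> 1011001000
5. -> 0111010001
6. -> 1101100010
7. -> 1111100101
8. -> 0000101011

0000101011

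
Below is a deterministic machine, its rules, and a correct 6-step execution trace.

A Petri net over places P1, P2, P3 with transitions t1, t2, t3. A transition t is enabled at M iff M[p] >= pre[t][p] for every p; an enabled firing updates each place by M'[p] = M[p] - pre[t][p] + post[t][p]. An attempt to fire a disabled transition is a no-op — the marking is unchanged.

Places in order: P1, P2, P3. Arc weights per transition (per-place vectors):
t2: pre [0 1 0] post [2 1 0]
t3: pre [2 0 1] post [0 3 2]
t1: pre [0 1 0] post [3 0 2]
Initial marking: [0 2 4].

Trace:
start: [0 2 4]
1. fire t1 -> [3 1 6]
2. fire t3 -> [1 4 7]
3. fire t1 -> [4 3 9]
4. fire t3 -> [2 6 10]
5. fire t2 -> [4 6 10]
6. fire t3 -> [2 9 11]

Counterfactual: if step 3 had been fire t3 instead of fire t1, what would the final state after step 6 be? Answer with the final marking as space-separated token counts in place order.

(re-executing from step 3 with the substitution; state before step 3: [1 4 7])
3. fire t3 -> [1 4 7]
4. fire t3 -> [1 4 7]
5. fire t2 -> [3 4 7]
6. fire t3 -> [1 7 8]

1 7 8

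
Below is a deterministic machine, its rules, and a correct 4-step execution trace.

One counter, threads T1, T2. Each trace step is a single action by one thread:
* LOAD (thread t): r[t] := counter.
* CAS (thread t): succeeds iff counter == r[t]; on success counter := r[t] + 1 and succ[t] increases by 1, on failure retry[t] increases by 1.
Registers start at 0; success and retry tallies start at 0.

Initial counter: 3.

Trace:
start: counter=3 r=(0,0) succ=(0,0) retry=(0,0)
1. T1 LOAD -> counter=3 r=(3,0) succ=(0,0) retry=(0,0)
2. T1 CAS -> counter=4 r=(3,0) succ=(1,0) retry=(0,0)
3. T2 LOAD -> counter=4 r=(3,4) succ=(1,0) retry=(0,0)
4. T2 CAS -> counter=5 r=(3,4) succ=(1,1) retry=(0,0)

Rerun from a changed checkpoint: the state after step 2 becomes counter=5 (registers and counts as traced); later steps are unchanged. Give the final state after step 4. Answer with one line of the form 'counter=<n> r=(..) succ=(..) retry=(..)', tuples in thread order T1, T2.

counter=6 r=(3,5) succ=(1,1) retry=(0,0)

state after step 2 := counter=5 r=(3,0) succ=(1,0) retry=(0,0)
3. T2 LOAD -> counter=5 r=(3,5) succ=(1,0) retry=(0,0)
4. T2 CAS -> counter=6 r=(3,5) succ=(1,1) retry=(0,0)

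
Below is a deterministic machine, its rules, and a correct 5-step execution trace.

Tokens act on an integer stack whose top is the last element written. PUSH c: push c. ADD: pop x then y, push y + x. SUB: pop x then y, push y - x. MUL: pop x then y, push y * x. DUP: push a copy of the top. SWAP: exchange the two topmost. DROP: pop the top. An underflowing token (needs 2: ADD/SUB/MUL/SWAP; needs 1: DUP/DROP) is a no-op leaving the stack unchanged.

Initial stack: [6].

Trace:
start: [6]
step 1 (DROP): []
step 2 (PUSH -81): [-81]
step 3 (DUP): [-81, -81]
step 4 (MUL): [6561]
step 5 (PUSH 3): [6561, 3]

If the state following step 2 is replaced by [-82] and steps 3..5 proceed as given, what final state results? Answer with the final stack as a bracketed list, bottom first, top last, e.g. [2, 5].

state after step 2 := [-82]
step 3 (DUP): [-82, -82]
step 4 (MUL): [6724]
step 5 (PUSH 3): [6724, 3]

[6724, 3]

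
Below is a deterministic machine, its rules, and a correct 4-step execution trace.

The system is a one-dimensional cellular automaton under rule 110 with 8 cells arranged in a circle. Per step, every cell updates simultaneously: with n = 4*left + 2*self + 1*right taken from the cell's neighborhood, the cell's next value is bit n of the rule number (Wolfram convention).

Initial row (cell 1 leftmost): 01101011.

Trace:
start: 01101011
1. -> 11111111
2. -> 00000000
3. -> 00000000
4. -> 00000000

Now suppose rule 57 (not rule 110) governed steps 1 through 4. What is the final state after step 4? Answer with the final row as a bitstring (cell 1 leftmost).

10110110

(re-executing steps 1..4 under rule 57; state before step 1: 01101011)
1. -> 11010110
2. -> 10101101
3. -> 01011011
4. -> 10110110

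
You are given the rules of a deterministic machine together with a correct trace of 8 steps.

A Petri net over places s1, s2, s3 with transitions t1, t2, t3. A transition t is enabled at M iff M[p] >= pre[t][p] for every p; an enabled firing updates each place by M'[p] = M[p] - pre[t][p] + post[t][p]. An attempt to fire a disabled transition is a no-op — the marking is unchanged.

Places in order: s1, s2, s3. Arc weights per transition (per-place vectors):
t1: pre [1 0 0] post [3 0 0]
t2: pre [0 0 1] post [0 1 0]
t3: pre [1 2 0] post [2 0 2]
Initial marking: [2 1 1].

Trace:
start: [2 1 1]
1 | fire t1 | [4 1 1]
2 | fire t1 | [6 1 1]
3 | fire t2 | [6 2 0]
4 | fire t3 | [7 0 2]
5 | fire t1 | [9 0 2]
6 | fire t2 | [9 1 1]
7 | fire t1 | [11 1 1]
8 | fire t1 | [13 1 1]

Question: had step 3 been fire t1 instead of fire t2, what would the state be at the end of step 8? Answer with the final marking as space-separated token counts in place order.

14 2 0

(re-executing from step 3 with the substitution; state before step 3: [6 1 1])
3 | fire t1 | [8 1 1]
4 | fire t3 | [8 1 1]
5 | fire t1 | [10 1 1]
6 | fire t2 | [10 2 0]
7 | fire t1 | [12 2 0]
8 | fire t1 | [14 2 0]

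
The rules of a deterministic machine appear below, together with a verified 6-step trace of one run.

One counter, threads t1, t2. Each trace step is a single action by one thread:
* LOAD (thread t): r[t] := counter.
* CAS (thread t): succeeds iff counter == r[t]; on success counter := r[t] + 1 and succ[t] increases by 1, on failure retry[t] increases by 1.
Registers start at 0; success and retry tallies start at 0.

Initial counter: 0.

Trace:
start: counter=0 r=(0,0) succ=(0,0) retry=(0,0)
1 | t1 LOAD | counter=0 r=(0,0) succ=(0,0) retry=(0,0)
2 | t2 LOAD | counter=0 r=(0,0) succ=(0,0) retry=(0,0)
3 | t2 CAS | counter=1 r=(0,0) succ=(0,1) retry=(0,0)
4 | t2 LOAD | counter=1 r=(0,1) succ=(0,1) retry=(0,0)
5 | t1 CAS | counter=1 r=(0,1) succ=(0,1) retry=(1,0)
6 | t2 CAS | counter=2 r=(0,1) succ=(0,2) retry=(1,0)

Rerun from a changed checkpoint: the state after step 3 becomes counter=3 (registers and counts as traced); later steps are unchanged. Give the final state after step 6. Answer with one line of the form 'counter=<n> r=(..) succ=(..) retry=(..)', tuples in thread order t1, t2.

state after step 3 := counter=3 r=(0,0) succ=(0,1) retry=(0,0)
4 | t2 LOAD | counter=3 r=(0,3) succ=(0,1) retry=(0,0)
5 | t1 CAS | counter=3 r=(0,3) succ=(0,1) retry=(1,0)
6 | t2 CAS | counter=4 r=(0,3) succ=(0,2) retry=(1,0)

counter=4 r=(0,3) succ=(0,2) retry=(1,0)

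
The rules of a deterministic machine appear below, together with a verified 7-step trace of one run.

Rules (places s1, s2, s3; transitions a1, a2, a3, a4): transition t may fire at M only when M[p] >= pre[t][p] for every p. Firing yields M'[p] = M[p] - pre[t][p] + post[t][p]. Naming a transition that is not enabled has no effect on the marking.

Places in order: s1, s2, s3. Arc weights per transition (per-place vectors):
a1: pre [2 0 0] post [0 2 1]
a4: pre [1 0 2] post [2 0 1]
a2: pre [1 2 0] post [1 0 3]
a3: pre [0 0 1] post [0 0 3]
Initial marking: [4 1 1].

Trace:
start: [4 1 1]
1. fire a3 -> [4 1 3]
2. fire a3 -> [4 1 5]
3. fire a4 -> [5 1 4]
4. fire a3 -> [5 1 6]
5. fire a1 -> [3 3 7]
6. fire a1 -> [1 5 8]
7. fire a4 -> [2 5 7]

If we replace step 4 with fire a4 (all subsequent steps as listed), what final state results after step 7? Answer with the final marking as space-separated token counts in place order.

(re-executing from step 4 with the substitution; state before step 4: [5 1 4])
4. fire a4 -> [6 1 3]
5. fire a1 -> [4 3 4]
6. fire a1 -> [2 5 5]
7. fire a4 -> [3 5 4]

3 5 4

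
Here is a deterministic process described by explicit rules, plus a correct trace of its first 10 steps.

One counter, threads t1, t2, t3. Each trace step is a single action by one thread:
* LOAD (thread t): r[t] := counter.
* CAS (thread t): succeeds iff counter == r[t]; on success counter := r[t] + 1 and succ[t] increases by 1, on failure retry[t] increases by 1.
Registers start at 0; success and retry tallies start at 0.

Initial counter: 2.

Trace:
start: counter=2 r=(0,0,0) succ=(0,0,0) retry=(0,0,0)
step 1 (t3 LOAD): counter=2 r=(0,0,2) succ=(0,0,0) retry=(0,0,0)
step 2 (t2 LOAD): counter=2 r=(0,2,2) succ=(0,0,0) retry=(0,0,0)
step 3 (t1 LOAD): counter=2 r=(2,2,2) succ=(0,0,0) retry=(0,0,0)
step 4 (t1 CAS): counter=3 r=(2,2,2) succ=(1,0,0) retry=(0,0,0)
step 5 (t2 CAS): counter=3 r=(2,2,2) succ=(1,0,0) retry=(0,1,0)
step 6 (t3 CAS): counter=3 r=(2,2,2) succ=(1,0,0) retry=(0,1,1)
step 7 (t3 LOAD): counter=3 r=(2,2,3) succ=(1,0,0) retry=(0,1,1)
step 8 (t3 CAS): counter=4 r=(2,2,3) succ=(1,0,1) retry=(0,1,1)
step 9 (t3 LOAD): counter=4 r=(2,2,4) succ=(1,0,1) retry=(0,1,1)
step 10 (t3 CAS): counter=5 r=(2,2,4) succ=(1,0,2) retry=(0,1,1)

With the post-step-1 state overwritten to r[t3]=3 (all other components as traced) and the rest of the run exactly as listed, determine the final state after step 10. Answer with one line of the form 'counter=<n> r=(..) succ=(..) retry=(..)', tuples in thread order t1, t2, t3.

state after step 1 := counter=2 r=(0,0,3) succ=(0,0,0) retry=(0,0,0)
step 2 (t2 LOAD): counter=2 r=(0,2,3) succ=(0,0,0) retry=(0,0,0)
step 3 (t1 LOAD): counter=2 r=(2,2,3) succ=(0,0,0) retry=(0,0,0)
step 4 (t1 CAS): counter=3 r=(2,2,3) succ=(1,0,0) retry=(0,0,0)
step 5 (t2 CAS): counter=3 r=(2,2,3) succ=(1,0,0) retry=(0,1,0)
step 6 (t3 CAS): counter=4 r=(2,2,3) succ=(1,0,1) retry=(0,1,0)
step 7 (t3 LOAD): counter=4 r=(2,2,4) succ=(1,0,1) retry=(0,1,0)
step 8 (t3 CAS): counter=5 r=(2,2,4) succ=(1,0,2) retry=(0,1,0)
step 9 (t3 LOAD): counter=5 r=(2,2,5) succ=(1,0,2) retry=(0,1,0)
step 10 (t3 CAS): counter=6 r=(2,2,5) succ=(1,0,3) retry=(0,1,0)

counter=6 r=(2,2,5) succ=(1,0,3) retry=(0,1,0)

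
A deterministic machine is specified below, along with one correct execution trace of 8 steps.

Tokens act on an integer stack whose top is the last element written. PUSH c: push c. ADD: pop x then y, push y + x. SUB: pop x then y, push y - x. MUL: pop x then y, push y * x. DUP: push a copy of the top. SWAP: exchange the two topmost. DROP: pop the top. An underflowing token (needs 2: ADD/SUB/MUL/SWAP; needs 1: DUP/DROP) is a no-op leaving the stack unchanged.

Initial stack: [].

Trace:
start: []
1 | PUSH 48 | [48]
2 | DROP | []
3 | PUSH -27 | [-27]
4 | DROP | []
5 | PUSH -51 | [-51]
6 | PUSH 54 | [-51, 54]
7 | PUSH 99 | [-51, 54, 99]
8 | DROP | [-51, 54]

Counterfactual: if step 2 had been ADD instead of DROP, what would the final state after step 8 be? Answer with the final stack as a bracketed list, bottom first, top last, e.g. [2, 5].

[48, -51, 54]

(re-executing from step 2 with the substitution; state before step 2: [48])
2 | ADD | [48]
3 | PUSH -27 | [48, -27]
4 | DROP | [48]
5 | PUSH -51 | [48, -51]
6 | PUSH 54 | [48, -51, 54]
7 | PUSH 99 | [48, -51, 54, 99]
8 | DROP | [48, -51, 54]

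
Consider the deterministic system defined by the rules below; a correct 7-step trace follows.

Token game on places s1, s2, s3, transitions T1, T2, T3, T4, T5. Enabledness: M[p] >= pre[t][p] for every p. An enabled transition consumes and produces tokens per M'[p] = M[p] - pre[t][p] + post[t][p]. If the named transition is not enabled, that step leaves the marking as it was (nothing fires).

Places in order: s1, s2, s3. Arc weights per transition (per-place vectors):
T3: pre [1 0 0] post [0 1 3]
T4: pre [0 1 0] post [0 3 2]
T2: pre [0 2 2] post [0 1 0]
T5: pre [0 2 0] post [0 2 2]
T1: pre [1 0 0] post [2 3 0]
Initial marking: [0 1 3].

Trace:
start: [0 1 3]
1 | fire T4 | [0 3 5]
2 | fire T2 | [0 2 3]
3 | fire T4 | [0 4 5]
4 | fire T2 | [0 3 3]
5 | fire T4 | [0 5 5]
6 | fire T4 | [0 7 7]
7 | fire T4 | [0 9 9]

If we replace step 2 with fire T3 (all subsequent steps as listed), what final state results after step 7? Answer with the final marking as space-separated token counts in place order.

0 10 11

(re-executing from step 2 with the substitution; state before step 2: [0 3 5])
2 | fire T3 | [0 3 5]
3 | fire T4 | [0 5 7]
4 | fire T2 | [0 4 5]
5 | fire T4 | [0 6 7]
6 | fire T4 | [0 8 9]
7 | fire T4 | [0 10 11]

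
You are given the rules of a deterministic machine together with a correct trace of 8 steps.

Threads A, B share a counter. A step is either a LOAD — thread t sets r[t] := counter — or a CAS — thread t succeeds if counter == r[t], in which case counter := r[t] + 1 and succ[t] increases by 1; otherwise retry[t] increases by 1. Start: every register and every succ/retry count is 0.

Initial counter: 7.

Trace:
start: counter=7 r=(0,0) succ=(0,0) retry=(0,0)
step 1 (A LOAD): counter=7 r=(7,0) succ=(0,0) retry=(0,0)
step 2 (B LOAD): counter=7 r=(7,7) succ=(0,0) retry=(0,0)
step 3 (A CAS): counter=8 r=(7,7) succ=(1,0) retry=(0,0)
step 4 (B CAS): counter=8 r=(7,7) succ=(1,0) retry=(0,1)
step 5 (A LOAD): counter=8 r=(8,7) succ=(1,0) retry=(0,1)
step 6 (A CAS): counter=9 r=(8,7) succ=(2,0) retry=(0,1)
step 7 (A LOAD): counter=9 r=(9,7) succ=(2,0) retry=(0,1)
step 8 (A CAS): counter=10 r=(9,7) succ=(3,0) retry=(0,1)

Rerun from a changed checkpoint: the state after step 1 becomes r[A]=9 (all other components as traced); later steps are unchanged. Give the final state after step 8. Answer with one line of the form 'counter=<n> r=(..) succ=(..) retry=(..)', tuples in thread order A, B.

state after step 1 := counter=7 r=(9,0) succ=(0,0) retry=(0,0)
step 2 (B LOAD): counter=7 r=(9,7) succ=(0,0) retry=(0,0)
step 3 (A CAS): counter=7 r=(9,7) succ=(0,0) retry=(1,0)
step 4 (B CAS): counter=8 r=(9,7) succ=(0,1) retry=(1,0)
step 5 (A LOAD): counter=8 r=(8,7) succ=(0,1) retry=(1,0)
step 6 (A CAS): counter=9 r=(8,7) succ=(1,1) retry=(1,0)
step 7 (A LOAD): counter=9 r=(9,7) succ=(1,1) retry=(1,0)
step 8 (A CAS): counter=10 r=(9,7) succ=(2,1) retry=(1,0)

counter=10 r=(9,7) succ=(2,1) retry=(1,0)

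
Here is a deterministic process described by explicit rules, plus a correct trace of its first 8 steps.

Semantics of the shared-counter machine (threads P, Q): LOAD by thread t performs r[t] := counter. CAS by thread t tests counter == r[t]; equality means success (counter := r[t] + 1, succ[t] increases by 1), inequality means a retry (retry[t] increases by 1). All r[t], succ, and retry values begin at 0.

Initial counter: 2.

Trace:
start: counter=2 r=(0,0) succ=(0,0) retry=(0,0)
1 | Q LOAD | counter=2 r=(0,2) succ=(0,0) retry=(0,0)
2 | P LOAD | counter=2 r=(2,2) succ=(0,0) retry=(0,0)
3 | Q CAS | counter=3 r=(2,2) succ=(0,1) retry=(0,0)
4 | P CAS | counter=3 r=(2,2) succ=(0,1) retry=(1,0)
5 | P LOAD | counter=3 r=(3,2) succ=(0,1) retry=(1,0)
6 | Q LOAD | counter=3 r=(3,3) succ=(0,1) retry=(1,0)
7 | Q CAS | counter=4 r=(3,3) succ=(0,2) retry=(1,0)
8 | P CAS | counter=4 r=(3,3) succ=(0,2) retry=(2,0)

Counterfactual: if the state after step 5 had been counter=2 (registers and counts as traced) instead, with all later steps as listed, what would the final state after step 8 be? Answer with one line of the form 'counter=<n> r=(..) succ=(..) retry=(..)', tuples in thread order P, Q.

state after step 5 := counter=2 r=(3,2) succ=(0,1) retry=(1,0)
6 | Q LOAD | counter=2 r=(3,2) succ=(0,1) retry=(1,0)
7 | Q CAS | counter=3 r=(3,2) succ=(0,2) retry=(1,0)
8 | P CAS | counter=4 r=(3,2) succ=(1,2) retry=(1,0)

counter=4 r=(3,2) succ=(1,2) retry=(1,0)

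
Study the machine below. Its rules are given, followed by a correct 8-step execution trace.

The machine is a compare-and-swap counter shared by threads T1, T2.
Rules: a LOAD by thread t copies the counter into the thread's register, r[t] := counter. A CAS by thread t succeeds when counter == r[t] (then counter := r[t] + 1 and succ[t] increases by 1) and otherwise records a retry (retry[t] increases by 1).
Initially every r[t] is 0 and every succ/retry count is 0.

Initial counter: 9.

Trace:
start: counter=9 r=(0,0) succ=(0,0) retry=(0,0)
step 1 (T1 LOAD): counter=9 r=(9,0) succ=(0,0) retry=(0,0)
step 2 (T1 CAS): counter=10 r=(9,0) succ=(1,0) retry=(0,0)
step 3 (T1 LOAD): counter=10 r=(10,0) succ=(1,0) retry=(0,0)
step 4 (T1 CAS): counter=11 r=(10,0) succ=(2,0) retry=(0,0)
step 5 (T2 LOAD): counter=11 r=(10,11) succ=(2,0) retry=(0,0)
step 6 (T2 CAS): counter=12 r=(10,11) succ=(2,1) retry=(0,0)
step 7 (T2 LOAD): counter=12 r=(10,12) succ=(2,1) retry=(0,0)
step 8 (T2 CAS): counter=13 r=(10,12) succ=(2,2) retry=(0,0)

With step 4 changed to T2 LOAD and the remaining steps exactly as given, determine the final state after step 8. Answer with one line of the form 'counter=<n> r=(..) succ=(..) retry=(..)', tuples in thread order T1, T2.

(re-executing from step 4 with the substitution; state before step 4: counter=10 r=(10,0) succ=(1,0) retry=(0,0))
step 4 (T2 LOAD): counter=10 r=(10,10) succ=(1,0) retry=(0,0)
step 5 (T2 LOAD): counter=10 r=(10,10) succ=(1,0) retry=(0,0)
step 6 (T2 CAS): counter=11 r=(10,10) succ=(1,1) retry=(0,0)
step 7 (T2 LOAD): counter=11 r=(10,11) succ=(1,1) retry=(0,0)
step 8 (T2 CAS): counter=12 r=(10,11) succ=(1,2) retry=(0,0)

counter=12 r=(10,11) succ=(1,2) retry=(0,0)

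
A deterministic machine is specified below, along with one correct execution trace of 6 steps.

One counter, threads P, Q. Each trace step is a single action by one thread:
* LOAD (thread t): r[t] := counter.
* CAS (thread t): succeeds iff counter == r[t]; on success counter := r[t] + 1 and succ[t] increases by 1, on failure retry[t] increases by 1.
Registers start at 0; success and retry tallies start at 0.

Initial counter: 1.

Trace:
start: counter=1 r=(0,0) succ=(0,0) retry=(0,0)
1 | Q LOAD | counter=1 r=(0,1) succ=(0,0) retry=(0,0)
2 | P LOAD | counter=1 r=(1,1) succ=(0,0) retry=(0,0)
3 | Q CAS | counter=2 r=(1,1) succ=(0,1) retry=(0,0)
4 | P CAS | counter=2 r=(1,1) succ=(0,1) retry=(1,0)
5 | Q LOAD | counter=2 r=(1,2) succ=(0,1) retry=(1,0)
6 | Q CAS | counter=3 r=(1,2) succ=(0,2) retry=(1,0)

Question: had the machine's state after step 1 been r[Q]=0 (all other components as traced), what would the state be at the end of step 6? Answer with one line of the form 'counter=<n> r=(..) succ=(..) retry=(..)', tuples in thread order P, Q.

counter=3 r=(1,2) succ=(1,1) retry=(0,1)

state after step 1 := counter=1 r=(0,0) succ=(0,0) retry=(0,0)
2 | P LOAD | counter=1 r=(1,0) succ=(0,0) retry=(0,0)
3 | Q CAS | counter=1 r=(1,0) succ=(0,0) retry=(0,1)
4 | P CAS | counter=2 r=(1,0) succ=(1,0) retry=(0,1)
5 | Q LOAD | counter=2 r=(1,2) succ=(1,0) retry=(0,1)
6 | Q CAS | counter=3 r=(1,2) succ=(1,1) retry=(0,1)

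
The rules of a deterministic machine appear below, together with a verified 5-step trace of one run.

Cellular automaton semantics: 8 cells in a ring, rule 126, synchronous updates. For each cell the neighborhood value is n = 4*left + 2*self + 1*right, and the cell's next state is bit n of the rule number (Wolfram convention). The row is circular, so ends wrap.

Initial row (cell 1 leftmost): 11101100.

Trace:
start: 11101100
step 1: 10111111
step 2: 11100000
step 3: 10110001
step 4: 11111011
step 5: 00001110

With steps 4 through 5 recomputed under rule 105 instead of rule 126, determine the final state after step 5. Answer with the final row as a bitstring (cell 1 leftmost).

(re-executing steps 4..5 under rule 105; state before step 4: 10110001)
step 4: 11110101
step 5: 00011011

00011011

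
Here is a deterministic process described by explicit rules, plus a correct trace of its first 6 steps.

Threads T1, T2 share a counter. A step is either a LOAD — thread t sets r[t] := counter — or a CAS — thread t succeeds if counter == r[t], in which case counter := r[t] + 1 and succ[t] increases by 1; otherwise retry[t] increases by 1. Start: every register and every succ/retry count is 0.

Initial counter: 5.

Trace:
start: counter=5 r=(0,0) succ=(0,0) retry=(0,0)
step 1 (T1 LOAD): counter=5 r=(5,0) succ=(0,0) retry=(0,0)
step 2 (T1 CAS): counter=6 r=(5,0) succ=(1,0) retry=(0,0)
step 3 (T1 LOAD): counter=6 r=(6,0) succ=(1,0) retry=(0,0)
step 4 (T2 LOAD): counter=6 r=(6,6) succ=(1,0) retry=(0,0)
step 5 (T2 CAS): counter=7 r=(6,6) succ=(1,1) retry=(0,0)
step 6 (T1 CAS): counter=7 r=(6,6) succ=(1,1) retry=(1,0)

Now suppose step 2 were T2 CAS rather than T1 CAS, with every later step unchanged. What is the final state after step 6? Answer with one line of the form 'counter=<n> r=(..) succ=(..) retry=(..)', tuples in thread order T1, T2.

counter=6 r=(5,5) succ=(0,1) retry=(1,1)

(re-executing from step 2 with the substitution; state before step 2: counter=5 r=(5,0) succ=(0,0) retry=(0,0))
step 2 (T2 CAS): counter=5 r=(5,0) succ=(0,0) retry=(0,1)
step 3 (T1 LOAD): counter=5 r=(5,0) succ=(0,0) retry=(0,1)
step 4 (T2 LOAD): counter=5 r=(5,5) succ=(0,0) retry=(0,1)
step 5 (T2 CAS): counter=6 r=(5,5) succ=(0,1) retry=(0,1)
step 6 (T1 CAS): counter=6 r=(5,5) succ=(0,1) retry=(1,1)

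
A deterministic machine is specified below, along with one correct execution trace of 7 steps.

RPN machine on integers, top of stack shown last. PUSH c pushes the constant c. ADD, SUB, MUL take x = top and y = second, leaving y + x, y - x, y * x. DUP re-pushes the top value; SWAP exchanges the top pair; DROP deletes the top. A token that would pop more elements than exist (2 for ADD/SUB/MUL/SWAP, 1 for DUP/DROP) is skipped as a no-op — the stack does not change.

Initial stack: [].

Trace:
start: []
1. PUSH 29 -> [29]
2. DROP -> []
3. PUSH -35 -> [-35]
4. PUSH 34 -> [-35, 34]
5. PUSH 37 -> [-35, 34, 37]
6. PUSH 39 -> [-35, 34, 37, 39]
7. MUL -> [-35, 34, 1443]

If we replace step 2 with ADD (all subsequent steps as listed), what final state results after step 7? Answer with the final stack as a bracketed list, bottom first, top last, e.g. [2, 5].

[29, -35, 34, 1443]

(re-executing from step 2 with the substitution; state before step 2: [29])
2. ADD -> [29]
3. PUSH -35 -> [29, -35]
4. PUSH 34 -> [29, -35, 34]
5. PUSH 37 -> [29, -35, 34, 37]
6. PUSH 39 -> [29, -35, 34, 37, 39]
7. MUL -> [29, -35, 34, 1443]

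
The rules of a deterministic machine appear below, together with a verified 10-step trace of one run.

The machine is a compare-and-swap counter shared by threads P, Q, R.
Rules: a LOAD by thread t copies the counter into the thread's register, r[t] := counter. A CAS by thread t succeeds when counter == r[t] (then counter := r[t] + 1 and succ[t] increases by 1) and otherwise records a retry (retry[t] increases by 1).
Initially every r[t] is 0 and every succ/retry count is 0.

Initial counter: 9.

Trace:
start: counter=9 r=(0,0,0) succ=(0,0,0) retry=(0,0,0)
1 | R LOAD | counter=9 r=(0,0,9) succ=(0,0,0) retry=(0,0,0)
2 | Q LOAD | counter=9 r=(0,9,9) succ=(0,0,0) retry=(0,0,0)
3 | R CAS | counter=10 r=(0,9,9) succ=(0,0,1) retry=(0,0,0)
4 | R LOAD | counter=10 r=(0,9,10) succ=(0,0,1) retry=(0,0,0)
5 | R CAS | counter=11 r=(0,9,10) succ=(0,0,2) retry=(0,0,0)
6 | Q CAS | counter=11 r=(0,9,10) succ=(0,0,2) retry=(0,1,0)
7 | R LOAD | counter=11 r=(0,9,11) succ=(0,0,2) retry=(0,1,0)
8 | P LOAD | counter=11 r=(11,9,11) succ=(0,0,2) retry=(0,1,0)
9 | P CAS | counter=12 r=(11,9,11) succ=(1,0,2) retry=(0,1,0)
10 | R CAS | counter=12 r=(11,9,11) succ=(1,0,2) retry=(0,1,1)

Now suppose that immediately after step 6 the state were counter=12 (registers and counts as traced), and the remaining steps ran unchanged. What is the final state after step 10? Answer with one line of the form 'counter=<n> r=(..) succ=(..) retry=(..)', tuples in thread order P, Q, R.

state after step 6 := counter=12 r=(0,9,10) succ=(0,0,2) retry=(0,1,0)
7 | R LOAD | counter=12 r=(0,9,12) succ=(0,0,2) retry=(0,1,0)
8 | P LOAD | counter=12 r=(12,9,12) succ=(0,0,2) retry=(0,1,0)
9 | P CAS | counter=13 r=(12,9,12) succ=(1,0,2) retry=(0,1,0)
10 | R CAS | counter=13 r=(12,9,12) succ=(1,0,2) retry=(0,1,1)

counter=13 r=(12,9,12) succ=(1,0,2) retry=(0,1,1)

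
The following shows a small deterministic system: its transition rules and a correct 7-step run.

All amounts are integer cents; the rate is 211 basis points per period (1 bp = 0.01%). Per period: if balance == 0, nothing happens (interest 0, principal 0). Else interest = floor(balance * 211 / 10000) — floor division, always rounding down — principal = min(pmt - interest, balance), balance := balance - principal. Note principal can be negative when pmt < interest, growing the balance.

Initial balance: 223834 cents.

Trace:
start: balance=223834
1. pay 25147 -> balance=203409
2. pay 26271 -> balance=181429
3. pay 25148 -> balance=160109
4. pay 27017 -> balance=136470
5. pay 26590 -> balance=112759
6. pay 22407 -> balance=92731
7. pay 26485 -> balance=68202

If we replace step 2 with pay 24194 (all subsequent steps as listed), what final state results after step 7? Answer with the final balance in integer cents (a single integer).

(re-executing from step 2 with the substitution; state before step 2: balance=203409)
2. pay 24194 -> balance=183506
3. pay 25148 -> balance=162229
4. pay 27017 -> balance=138635
5. pay 26590 -> balance=114970
6. pay 22407 -> balance=94988
7. pay 26485 -> balance=70507

70507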